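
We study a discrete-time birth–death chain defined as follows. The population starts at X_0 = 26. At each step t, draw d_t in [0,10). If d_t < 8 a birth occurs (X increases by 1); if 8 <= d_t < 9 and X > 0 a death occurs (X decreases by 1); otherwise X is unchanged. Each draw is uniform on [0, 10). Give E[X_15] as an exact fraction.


73/2

X can drop by at most 1 per step and X_0 = 26 > T = 15, so X_t >= 26 − t >= 11 > 0 for every t <= 15: the floor at 0 (the 'and X > 0' condition) never binds. Hence X_15 = X_0 + Σ_{t<15} Y_t with i.i.d. increments Y_t = y(d_t) ∈ {+1, −1, 0}.
Outcome values over d=0..9: [1, 1, 1, 1, 1, 1, 1, 1, -1, 0]
Σy = 7, Σy² = 9, M = 10
μ = 7/10 = 7/10,  σ² = 9/10 − (7/10)² = 41/100
E[X_15] = 26 + 15·(7/10) = 73/2


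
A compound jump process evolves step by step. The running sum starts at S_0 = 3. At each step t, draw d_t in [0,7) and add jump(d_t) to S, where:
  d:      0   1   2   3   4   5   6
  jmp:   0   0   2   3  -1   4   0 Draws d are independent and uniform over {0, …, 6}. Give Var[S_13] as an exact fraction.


Outcome values over d=0..6: [0, 0, 2, 3, -1, 4, 0]
Σy = 8, Σy² = 30, M = 7
μ = 8/7 = 8/7,  σ² = 30/7 − (8/7)² = 146/49
Independent increments: Var[S_13] = 13·σ² = 13·(146/49) = 1898/49

1898/49


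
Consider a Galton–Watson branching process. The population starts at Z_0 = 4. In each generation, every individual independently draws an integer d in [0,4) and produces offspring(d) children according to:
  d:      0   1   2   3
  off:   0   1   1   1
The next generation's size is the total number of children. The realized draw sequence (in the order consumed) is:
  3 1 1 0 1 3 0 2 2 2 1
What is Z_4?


gen 0: Z_0=4, draws=[3, 1, 1, 0], offspring=[1, 1, 1, 0], Z_1=3
gen 1: Z_1=3, draws=[1, 3, 0], offspring=[1, 1, 0], Z_2=2
gen 2: Z_2=2, draws=[2, 2], offspring=[1, 1], Z_3=2
gen 3: Z_3=2, draws=[2, 1], offspring=[1, 1], Z_4=2

2


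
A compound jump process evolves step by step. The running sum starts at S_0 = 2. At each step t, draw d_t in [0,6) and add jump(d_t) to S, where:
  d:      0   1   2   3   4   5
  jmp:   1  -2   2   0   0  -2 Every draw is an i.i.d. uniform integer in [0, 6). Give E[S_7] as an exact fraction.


Outcome values over d=0..5: [1, -2, 2, 0, 0, -2]
Σy = -1, Σy² = 13, M = 6
μ = -1/6 = -1/6,  σ² = 13/6 − (-1/6)² = 77/36
E[S_7] = 2 + 7·(-1/6) = 5/6

5/6


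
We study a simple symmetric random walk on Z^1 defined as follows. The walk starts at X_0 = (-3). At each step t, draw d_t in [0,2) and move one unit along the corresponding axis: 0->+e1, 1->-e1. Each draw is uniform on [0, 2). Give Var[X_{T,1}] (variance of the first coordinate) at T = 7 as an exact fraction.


7

Outcome values over d=0..1: [1, -1]
Σy = 0, Σy² = 2, M = 2
μ = 0/2 = 0,  σ² = 2/2 − (0)² = 1
Independent increments: Var[X_7] = 7·σ² = 7·(1) = 7


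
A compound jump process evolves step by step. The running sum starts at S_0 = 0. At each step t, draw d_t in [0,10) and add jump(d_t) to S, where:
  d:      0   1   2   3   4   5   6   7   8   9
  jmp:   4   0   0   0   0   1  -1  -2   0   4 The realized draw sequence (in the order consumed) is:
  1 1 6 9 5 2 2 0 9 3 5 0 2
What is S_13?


t=0: S=0, d=1, jump=0, S_1=0
t=1: S=0, d=1, jump=0, S_2=0
t=2: S=0, d=6, jump=-1, S_3=-1
t=3: S=-1, d=9, jump=4, S_4=3
t=4: S=3, d=5, jump=1, S_5=4
t=5: S=4, d=2, jump=0, S_6=4
t=6: S=4, d=2, jump=0, S_7=4
t=7: S=4, d=0, jump=4, S_8=8
t=8: S=8, d=9, jump=4, S_9=12
t=9: S=12, d=3, jump=0, S_10=12
t=10: S=12, d=5, jump=1, S_11=13
t=11: S=13, d=0, jump=4, S_12=17
t=12: S=17, d=2, jump=0, S_13=17

17


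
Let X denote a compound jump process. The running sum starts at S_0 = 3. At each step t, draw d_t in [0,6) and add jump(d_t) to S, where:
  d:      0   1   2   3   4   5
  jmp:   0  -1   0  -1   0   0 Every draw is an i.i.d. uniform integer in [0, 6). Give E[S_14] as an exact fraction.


Outcome values over d=0..5: [0, -1, 0, -1, 0, 0]
Σy = -2, Σy² = 2, M = 6
μ = -2/6 = -1/3,  σ² = 2/6 − (-1/3)² = 2/9
E[S_14] = 3 + 14·(-1/3) = -5/3

-5/3


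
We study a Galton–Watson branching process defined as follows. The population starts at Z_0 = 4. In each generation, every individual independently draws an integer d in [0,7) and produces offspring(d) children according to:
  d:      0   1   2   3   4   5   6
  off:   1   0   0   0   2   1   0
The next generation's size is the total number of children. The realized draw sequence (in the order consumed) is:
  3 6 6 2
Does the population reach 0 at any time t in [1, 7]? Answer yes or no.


gen 0: Z_0=4, draws=[3, 6, 6, 2], offspring=[0, 0, 0, 0], Z_1=0
gen 1: Z_1=0, draws=[], offspring=[], Z_2=0
gen 2: Z_2=0, draws=[], offspring=[], Z_3=0
gen 3: Z_3=0, draws=[], offspring=[], Z_4=0
gen 4: Z_4=0, draws=[], offspring=[], Z_5=0
gen 5: Z_5=0, draws=[], offspring=[], Z_6=0
gen 6: Z_6=0, draws=[], offspring=[], Z_7=0

yes


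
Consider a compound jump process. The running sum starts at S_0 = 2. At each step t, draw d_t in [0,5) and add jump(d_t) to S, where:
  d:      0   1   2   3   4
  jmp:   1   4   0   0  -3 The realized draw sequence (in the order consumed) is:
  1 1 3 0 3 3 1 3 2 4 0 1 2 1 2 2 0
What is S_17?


t=0: S=2, d=1, jump=4, S_1=6
t=1: S=6, d=1, jump=4, S_2=10
t=2: S=10, d=3, jump=0, S_3=10
t=3: S=10, d=0, jump=1, S_4=11
t=4: S=11, d=3, jump=0, S_5=11
t=5: S=11, d=3, jump=0, S_6=11
t=6: S=11, d=1, jump=4, S_7=15
t=7: S=15, d=3, jump=0, S_8=15
t=8: S=15, d=2, jump=0, S_9=15
t=9: S=15, d=4, jump=-3, S_10=12
t=10: S=12, d=0, jump=1, S_11=13
t=11: S=13, d=1, jump=4, S_12=17
t=12: S=17, d=2, jump=0, S_13=17
t=13: S=17, d=1, jump=4, S_14=21
t=14: S=21, d=2, jump=0, S_15=21
t=15: S=21, d=2, jump=0, S_16=21
t=16: S=21, d=0, jump=1, S_17=22

22


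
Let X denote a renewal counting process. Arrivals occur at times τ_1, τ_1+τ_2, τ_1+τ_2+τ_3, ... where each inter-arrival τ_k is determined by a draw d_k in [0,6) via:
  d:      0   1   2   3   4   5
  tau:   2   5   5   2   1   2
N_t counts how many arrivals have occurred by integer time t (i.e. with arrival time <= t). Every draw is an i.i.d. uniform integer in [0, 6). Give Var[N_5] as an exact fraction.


37346135/60466176

Inter-arrival values over d=0..5: [2, 5, 5, 2, 1, 2]
Each d has probability 1/6, so the pmf of τ is: f(1) = 1/6, f(2) = 1/2, f(5) = 1/3
Let p_n(j) = P(N_n = j), with p_0 = [1]. Condition on τ_1: p_n(0) = P(τ > n), and for j >= 1, p_n(j) = Σ_{k<=n} f(k)·p_{n−k}(j−1)
p_1 = [5/6, 1/6]  (j = 0..1)
p_2 = [1/3, 23/36, 1/36]  (j = 0..2)
p_3 = [1/3, 17/36, 41/216, 1/216]  (j = 0..3)
p_4 = [1/3, 2/9, 43/108, 59/1296, 1/1296]  (j = 0..4)
p_5 = [0, 5/9, 59/216, 209/1296, 77/7776, 1/7776]  (j = 0..5)
E[N_5] = Σ j·p_5(j) = 12643/7776;  E[N_5²] = Σ j²·p_5(j) = 8453/2592
Var[N_5] = 8453/2592 − (12643/7776)² = 37346135/60466176


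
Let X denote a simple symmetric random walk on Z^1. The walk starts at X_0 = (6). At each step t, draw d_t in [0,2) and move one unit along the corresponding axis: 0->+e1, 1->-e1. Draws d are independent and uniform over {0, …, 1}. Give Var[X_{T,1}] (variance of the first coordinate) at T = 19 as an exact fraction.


Outcome values over d=0..1: [1, -1]
Σy = 0, Σy² = 2, M = 2
μ = 0/2 = 0,  σ² = 2/2 − (0)² = 1
Independent increments: Var[X_19] = 19·σ² = 19·(1) = 19

19


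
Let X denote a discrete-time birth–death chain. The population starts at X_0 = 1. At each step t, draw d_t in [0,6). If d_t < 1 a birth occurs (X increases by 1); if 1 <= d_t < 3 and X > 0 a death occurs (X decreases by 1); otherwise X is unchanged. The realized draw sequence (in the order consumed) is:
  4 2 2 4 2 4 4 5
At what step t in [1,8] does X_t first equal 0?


t=0: X=1, d=4 → hold, X_1=1
t=1: X=1, d=2 → death, X_2=0
t=2: X=0, d=2 → hold, X_3=0
t=3: X=0, d=4 → hold, X_4=0
t=4: X=0, d=2 → hold, X_5=0
t=5: X=0, d=4 → hold, X_6=0
t=6: X=0, d=4 → hold, X_7=0
t=7: X=0, d=5 → hold, X_8=0

2


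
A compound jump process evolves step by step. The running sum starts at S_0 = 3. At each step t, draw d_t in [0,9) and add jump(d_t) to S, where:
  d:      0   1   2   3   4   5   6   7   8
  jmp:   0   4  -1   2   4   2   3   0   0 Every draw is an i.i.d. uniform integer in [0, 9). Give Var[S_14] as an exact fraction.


3556/81

Outcome values over d=0..8: [0, 4, -1, 2, 4, 2, 3, 0, 0]
Σy = 14, Σy² = 50, M = 9
μ = 14/9 = 14/9,  σ² = 50/9 − (14/9)² = 254/81
Independent increments: Var[S_14] = 14·σ² = 14·(254/81) = 3556/81


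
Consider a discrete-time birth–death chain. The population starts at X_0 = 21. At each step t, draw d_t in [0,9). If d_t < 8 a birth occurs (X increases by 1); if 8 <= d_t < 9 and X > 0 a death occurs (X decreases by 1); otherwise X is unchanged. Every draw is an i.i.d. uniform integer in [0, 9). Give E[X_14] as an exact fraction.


X can drop by at most 1 per step and X_0 = 21 > T = 14, so X_t >= 21 − t >= 7 > 0 for every t <= 14: the floor at 0 (the 'and X > 0' condition) never binds. Hence X_14 = X_0 + Σ_{t<14} Y_t with i.i.d. increments Y_t = y(d_t) ∈ {+1, −1, 0}.
Outcome values over d=0..8: [1, 1, 1, 1, 1, 1, 1, 1, -1]
Σy = 7, Σy² = 9, M = 9
μ = 7/9 = 7/9,  σ² = 9/9 − (7/9)² = 32/81
E[X_14] = 21 + 14·(7/9) = 287/9

287/9


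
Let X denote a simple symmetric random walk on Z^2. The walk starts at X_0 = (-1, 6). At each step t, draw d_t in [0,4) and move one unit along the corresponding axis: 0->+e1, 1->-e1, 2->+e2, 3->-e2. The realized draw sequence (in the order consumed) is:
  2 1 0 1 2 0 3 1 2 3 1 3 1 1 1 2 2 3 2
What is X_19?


(-6, 8)

t=0: X=(-1, 6), d=2 → +e2, X_1=(-1, 7)
t=1: X=(-1, 7), d=1 → -e1, X_2=(-2, 7)
t=2: X=(-2, 7), d=0 → +e1, X_3=(-1, 7)
t=3: X=(-1, 7), d=1 → -e1, X_4=(-2, 7)
t=4: X=(-2, 7), d=2 → +e2, X_5=(-2, 8)
t=5: X=(-2, 8), d=0 → +e1, X_6=(-1, 8)
t=6: X=(-1, 8), d=3 → -e2, X_7=(-1, 7)
t=7: X=(-1, 7), d=1 → -e1, X_8=(-2, 7)
t=8: X=(-2, 7), d=2 → +e2, X_9=(-2, 8)
t=9: X=(-2, 8), d=3 → -e2, X_10=(-2, 7)
t=10: X=(-2, 7), d=1 → -e1, X_11=(-3, 7)
t=11: X=(-3, 7), d=3 → -e2, X_12=(-3, 6)
t=12: X=(-3, 6), d=1 → -e1, X_13=(-4, 6)
t=13: X=(-4, 6), d=1 → -e1, X_14=(-5, 6)
t=14: X=(-5, 6), d=1 → -e1, X_15=(-6, 6)
t=15: X=(-6, 6), d=2 → +e2, X_16=(-6, 7)
t=16: X=(-6, 7), d=2 → +e2, X_17=(-6, 8)
t=17: X=(-6, 8), d=3 → -e2, X_18=(-6, 7)
t=18: X=(-6, 7), d=2 → +e2, X_19=(-6, 8)


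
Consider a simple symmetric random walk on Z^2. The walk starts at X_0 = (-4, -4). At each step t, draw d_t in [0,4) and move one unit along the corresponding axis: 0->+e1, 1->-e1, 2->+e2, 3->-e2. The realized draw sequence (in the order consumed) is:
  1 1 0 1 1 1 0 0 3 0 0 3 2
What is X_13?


t=0: X=(-4, -4), d=1 → -e1, X_1=(-5, -4)
t=1: X=(-5, -4), d=1 → -e1, X_2=(-6, -4)
t=2: X=(-6, -4), d=0 → +e1, X_3=(-5, -4)
t=3: X=(-5, -4), d=1 → -e1, X_4=(-6, -4)
t=4: X=(-6, -4), d=1 → -e1, X_5=(-7, -4)
t=5: X=(-7, -4), d=1 → -e1, X_6=(-8, -4)
t=6: X=(-8, -4), d=0 → +e1, X_7=(-7, -4)
t=7: X=(-7, -4), d=0 → +e1, X_8=(-6, -4)
t=8: X=(-6, -4), d=3 → -e2, X_9=(-6, -5)
t=9: X=(-6, -5), d=0 → +e1, X_10=(-5, -5)
t=10: X=(-5, -5), d=0 → +e1, X_11=(-4, -5)
t=11: X=(-4, -5), d=3 → -e2, X_12=(-4, -6)
t=12: X=(-4, -6), d=2 → +e2, X_13=(-4, -5)

(-4, -5)


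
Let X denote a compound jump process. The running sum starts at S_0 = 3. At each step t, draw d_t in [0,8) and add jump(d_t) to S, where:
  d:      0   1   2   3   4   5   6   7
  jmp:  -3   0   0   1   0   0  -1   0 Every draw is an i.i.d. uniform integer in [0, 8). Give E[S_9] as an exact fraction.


-3/8

Outcome values over d=0..7: [-3, 0, 0, 1, 0, 0, -1, 0]
Σy = -3, Σy² = 11, M = 8
μ = -3/8 = -3/8,  σ² = 11/8 − (-3/8)² = 79/64
E[S_9] = 3 + 9·(-3/8) = -3/8


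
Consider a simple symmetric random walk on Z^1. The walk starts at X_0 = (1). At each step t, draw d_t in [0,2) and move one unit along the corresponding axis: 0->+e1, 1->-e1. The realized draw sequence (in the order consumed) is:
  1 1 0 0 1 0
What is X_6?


t=0: X=(1), d=1 → -e1, X_1=(0)
t=1: X=(0), d=1 → -e1, X_2=(-1)
t=2: X=(-1), d=0 → +e1, X_3=(0)
t=3: X=(0), d=0 → +e1, X_4=(1)
t=4: X=(1), d=1 → -e1, X_5=(0)
t=5: X=(0), d=0 → +e1, X_6=(1)

(1)


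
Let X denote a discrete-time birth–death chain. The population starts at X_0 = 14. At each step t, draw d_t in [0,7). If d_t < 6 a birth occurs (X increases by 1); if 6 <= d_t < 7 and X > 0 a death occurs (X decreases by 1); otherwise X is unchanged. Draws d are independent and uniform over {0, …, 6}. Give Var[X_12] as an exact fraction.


X can drop by at most 1 per step and X_0 = 14 > T = 12, so X_t >= 14 − t >= 2 > 0 for every t <= 12: the floor at 0 (the 'and X > 0' condition) never binds. Hence X_12 = X_0 + Σ_{t<12} Y_t with i.i.d. increments Y_t = y(d_t) ∈ {+1, −1, 0}.
Outcome values over d=0..6: [1, 1, 1, 1, 1, 1, -1]
Σy = 5, Σy² = 7, M = 7
μ = 5/7 = 5/7,  σ² = 7/7 − (5/7)² = 24/49
Independent increments: Var[X_12] = 12·σ² = 12·(24/49) = 288/49

288/49


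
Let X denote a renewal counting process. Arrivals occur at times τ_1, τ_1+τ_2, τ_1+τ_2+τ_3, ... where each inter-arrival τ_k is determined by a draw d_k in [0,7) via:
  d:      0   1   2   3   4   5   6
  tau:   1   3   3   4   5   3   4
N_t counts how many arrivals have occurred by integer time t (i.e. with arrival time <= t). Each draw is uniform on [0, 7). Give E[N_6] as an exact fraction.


176604/117649

Inter-arrival values over d=0..6: [1, 3, 3, 4, 5, 3, 4]
Each d has probability 1/7, so the pmf of τ is: f(1) = 1/7, f(3) = 3/7, f(4) = 2/7, f(5) = 1/7
Renewal equation for m(n) = E[N_n]: condition on τ_1 = k (if k <= n, one arrival plus a fresh copy on the remaining n−k steps): m(n) = F(n) + Σ_{k<=n} f(k)·m(n−k), where F(n) = P(τ <= n) and m(0) = 0
m(1) = F(1) = 1/7
m(2) = F(2) + f(1)·m(1) = 1/7 + 1/7·1/7 = 8/49
m(3) = F(3) + f(1)·m(2) = 4/7 + 1/7·8/49 = 204/343
m(4) = F(4) + f(1)·m(3) + f(3)·m(1) = 6/7 + 1/7·204/343 + 3/7·1/7 = 2409/2401
m(5) = F(5) + f(1)·m(4) + f(3)·m(2) + f(4)·m(1) = 1 + 1/7·2409/2401 + 3/7·8/49 + 2/7·1/7 = 21078/16807
m(6) = F(6) + f(1)·m(5) + f(3)·m(3) + f(4)·m(2) + f(5)·m(1) = 1 + 1/7·21078/16807 + 3/7·204/343 + 2/7·8/49 + 1/7·1/7 = 176604/117649
E[N_6] = m(6) = 176604/117649


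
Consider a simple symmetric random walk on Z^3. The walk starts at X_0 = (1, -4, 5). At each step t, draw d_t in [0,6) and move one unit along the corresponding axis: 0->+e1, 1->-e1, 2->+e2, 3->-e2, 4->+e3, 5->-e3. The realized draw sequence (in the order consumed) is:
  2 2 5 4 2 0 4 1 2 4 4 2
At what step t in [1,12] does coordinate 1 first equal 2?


6

t=0: X=(1, -4, 5), d=2 → +e2, X_1=(1, -3, 5)
t=1: X=(1, -3, 5), d=2 → +e2, X_2=(1, -2, 5)
t=2: X=(1, -2, 5), d=5 → -e3, X_3=(1, -2, 4)
t=3: X=(1, -2, 4), d=4 → +e3, X_4=(1, -2, 5)
t=4: X=(1, -2, 5), d=2 → +e2, X_5=(1, -1, 5)
t=5: X=(1, -1, 5), d=0 → +e1, X_6=(2, -1, 5)
t=6: X=(2, -1, 5), d=4 → +e3, X_7=(2, -1, 6)
t=7: X=(2, -1, 6), d=1 → -e1, X_8=(1, -1, 6)
t=8: X=(1, -1, 6), d=2 → +e2, X_9=(1, 0, 6)
t=9: X=(1, 0, 6), d=4 → +e3, X_10=(1, 0, 7)
t=10: X=(1, 0, 7), d=4 → +e3, X_11=(1, 0, 8)
t=11: X=(1, 0, 8), d=2 → +e2, X_12=(1, 1, 8)


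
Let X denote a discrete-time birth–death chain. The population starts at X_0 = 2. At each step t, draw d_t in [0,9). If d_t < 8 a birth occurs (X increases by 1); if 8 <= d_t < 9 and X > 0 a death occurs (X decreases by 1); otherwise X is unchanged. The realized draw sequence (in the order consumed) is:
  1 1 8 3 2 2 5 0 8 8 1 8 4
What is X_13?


7

t=0: X=2, d=1 → birth, X_1=3
t=1: X=3, d=1 → birth, X_2=4
t=2: X=4, d=8 → death, X_3=3
t=3: X=3, d=3 → birth, X_4=4
t=4: X=4, d=2 → birth, X_5=5
t=5: X=5, d=2 → birth, X_6=6
t=6: X=6, d=5 → birth, X_7=7
t=7: X=7, d=0 → birth, X_8=8
t=8: X=8, d=8 → death, X_9=7
t=9: X=7, d=8 → death, X_10=6
t=10: X=6, d=1 → birth, X_11=7
t=11: X=7, d=8 → death, X_12=6
t=12: X=6, d=4 → birth, X_13=7


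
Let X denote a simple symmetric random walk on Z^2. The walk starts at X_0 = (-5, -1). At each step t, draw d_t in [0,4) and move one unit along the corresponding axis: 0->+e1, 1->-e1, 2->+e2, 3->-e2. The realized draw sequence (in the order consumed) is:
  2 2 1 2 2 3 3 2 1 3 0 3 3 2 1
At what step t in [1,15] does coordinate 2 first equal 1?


2

t=0: X=(-5, -1), d=2 → +e2, X_1=(-5, 0)
t=1: X=(-5, 0), d=2 → +e2, X_2=(-5, 1)
t=2: X=(-5, 1), d=1 → -e1, X_3=(-6, 1)
t=3: X=(-6, 1), d=2 → +e2, X_4=(-6, 2)
t=4: X=(-6, 2), d=2 → +e2, X_5=(-6, 3)
t=5: X=(-6, 3), d=3 → -e2, X_6=(-6, 2)
t=6: X=(-6, 2), d=3 → -e2, X_7=(-6, 1)
t=7: X=(-6, 1), d=2 → +e2, X_8=(-6, 2)
t=8: X=(-6, 2), d=1 → -e1, X_9=(-7, 2)
t=9: X=(-7, 2), d=3 → -e2, X_10=(-7, 1)
t=10: X=(-7, 1), d=0 → +e1, X_11=(-6, 1)
t=11: X=(-6, 1), d=3 → -e2, X_12=(-6, 0)
t=12: X=(-6, 0), d=3 → -e2, X_13=(-6, -1)
t=13: X=(-6, -1), d=2 → +e2, X_14=(-6, 0)
t=14: X=(-6, 0), d=1 → -e1, X_15=(-7, 0)


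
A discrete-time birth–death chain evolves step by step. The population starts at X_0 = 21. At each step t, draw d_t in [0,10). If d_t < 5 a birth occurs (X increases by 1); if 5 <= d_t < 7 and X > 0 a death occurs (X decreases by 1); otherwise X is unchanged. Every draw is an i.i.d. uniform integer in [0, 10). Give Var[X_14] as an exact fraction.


427/50

X can drop by at most 1 per step and X_0 = 21 > T = 14, so X_t >= 21 − t >= 7 > 0 for every t <= 14: the floor at 0 (the 'and X > 0' condition) never binds. Hence X_14 = X_0 + Σ_{t<14} Y_t with i.i.d. increments Y_t = y(d_t) ∈ {+1, −1, 0}.
Outcome values over d=0..9: [1, 1, 1, 1, 1, -1, -1, 0, 0, 0]
Σy = 3, Σy² = 7, M = 10
μ = 3/10 = 3/10,  σ² = 7/10 − (3/10)² = 61/100
Independent increments: Var[X_14] = 14·σ² = 14·(61/100) = 427/50


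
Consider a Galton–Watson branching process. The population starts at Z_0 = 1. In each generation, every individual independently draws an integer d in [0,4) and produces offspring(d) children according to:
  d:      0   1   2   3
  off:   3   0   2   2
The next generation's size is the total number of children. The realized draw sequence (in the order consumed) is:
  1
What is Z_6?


0

gen 0: Z_0=1, draws=[1], offspring=[0], Z_1=0
gen 1: Z_1=0, draws=[], offspring=[], Z_2=0
gen 2: Z_2=0, draws=[], offspring=[], Z_3=0
gen 3: Z_3=0, draws=[], offspring=[], Z_4=0
gen 4: Z_4=0, draws=[], offspring=[], Z_5=0
gen 5: Z_5=0, draws=[], offspring=[], Z_6=0


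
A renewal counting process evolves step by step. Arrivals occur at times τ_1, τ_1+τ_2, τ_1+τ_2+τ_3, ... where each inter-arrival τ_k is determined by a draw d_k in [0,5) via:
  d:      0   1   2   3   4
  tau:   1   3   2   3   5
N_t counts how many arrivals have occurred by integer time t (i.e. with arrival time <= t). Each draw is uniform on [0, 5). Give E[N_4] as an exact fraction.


Inter-arrival values over d=0..4: [1, 3, 2, 3, 5]
Each d has probability 1/5, so the pmf of τ is: f(1) = 1/5, f(2) = 1/5, f(3) = 2/5, f(5) = 1/5
Renewal equation for m(n) = E[N_n]: condition on τ_1 = k (if k <= n, one arrival plus a fresh copy on the remaining n−k steps): m(n) = F(n) + Σ_{k<=n} f(k)·m(n−k), where F(n) = P(τ <= n) and m(0) = 0
m(1) = F(1) = 1/5
m(2) = F(2) + f(1)·m(1) = 2/5 + 1/5·1/5 = 11/25
m(3) = F(3) + f(1)·m(2) + f(2)·m(1) = 4/5 + 1/5·11/25 + 1/5·1/5 = 116/125
m(4) = F(4) + f(1)·m(3) + f(2)·m(2) + f(3)·m(1) = 4/5 + 1/5·116/125 + 1/5·11/25 + 2/5·1/5 = 721/625
E[N_4] = m(4) = 721/625

721/625


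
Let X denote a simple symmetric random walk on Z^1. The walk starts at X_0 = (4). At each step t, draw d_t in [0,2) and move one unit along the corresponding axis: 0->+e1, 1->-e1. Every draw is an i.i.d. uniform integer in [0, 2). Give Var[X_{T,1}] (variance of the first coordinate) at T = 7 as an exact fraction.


7

Outcome values over d=0..1: [1, -1]
Σy = 0, Σy² = 2, M = 2
μ = 0/2 = 0,  σ² = 2/2 − (0)² = 1
Independent increments: Var[X_7] = 7·σ² = 7·(1) = 7


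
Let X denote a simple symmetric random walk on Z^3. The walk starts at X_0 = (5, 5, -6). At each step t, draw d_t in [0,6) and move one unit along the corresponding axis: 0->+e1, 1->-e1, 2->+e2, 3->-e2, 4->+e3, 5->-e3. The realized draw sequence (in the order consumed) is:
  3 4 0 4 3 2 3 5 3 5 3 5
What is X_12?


t=0: X=(5, 5, -6), d=3 → -e2, X_1=(5, 4, -6)
t=1: X=(5, 4, -6), d=4 → +e3, X_2=(5, 4, -5)
t=2: X=(5, 4, -5), d=0 → +e1, X_3=(6, 4, -5)
t=3: X=(6, 4, -5), d=4 → +e3, X_4=(6, 4, -4)
t=4: X=(6, 4, -4), d=3 → -e2, X_5=(6, 3, -4)
t=5: X=(6, 3, -4), d=2 → +e2, X_6=(6, 4, -4)
t=6: X=(6, 4, -4), d=3 → -e2, X_7=(6, 3, -4)
t=7: X=(6, 3, -4), d=5 → -e3, X_8=(6, 3, -5)
t=8: X=(6, 3, -5), d=3 → -e2, X_9=(6, 2, -5)
t=9: X=(6, 2, -5), d=5 → -e3, X_10=(6, 2, -6)
t=10: X=(6, 2, -6), d=3 → -e2, X_11=(6, 1, -6)
t=11: X=(6, 1, -6), d=5 → -e3, X_12=(6, 1, -7)

(6, 1, -7)


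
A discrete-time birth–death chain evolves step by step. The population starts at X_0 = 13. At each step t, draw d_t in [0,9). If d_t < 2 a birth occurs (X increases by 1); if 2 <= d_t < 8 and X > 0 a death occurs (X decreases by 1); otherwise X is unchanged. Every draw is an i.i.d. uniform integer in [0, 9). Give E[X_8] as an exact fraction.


X can drop by at most 1 per step and X_0 = 13 > T = 8, so X_t >= 13 − t >= 5 > 0 for every t <= 8: the floor at 0 (the 'and X > 0' condition) never binds. Hence X_8 = X_0 + Σ_{t<8} Y_t with i.i.d. increments Y_t = y(d_t) ∈ {+1, −1, 0}.
Outcome values over d=0..8: [1, 1, -1, -1, -1, -1, -1, -1, 0]
Σy = -4, Σy² = 8, M = 9
μ = -4/9 = -4/9,  σ² = 8/9 − (-4/9)² = 56/81
E[X_8] = 13 + 8·(-4/9) = 85/9

85/9


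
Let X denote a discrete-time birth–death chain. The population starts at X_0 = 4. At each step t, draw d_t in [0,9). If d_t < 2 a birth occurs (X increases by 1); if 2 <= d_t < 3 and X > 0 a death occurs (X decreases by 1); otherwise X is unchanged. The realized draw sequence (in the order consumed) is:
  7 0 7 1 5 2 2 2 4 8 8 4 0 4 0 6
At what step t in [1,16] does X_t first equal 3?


t=0: X=4, d=7 → hold, X_1=4
t=1: X=4, d=0 → birth, X_2=5
t=2: X=5, d=7 → hold, X_3=5
t=3: X=5, d=1 → birth, X_4=6
t=4: X=6, d=5 → hold, X_5=6
t=5: X=6, d=2 → death, X_6=5
t=6: X=5, d=2 → death, X_7=4
t=7: X=4, d=2 → death, X_8=3
t=8: X=3, d=4 → hold, X_9=3
t=9: X=3, d=8 → hold, X_10=3
t=10: X=3, d=8 → hold, X_11=3
t=11: X=3, d=4 → hold, X_12=3
t=12: X=3, d=0 → birth, X_13=4
t=13: X=4, d=4 → hold, X_14=4
t=14: X=4, d=0 → birth, X_15=5
t=15: X=5, d=6 → hold, X_16=5

8


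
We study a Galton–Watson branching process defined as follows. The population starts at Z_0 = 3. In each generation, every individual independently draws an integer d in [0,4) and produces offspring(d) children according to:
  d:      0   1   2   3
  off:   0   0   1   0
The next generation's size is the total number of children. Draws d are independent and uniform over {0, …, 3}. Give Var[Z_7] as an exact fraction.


Outcome values over d=0..3: [0, 0, 1, 0]
Σy = 1, Σy² = 1, M = 4
μ = 1/4 = 1/4,  σ² = 1/4 − (1/4)² = 3/16
V_0 = 0, E_0 = 3
V_1 = 3/16·E_0 + (1/4)²·V_0 = 9/16;  E_1 = 3/4
V_2 = 3/16·E_1 + (1/4)²·V_1 = 45/256;  E_2 = 3/16
V_3 = 3/16·E_2 + (1/4)²·V_2 = 189/4096;  E_3 = 3/64
V_4 = 3/16·E_3 + (1/4)²·V_3 = 765/65536;  E_4 = 3/256
V_5 = 3/16·E_4 + (1/4)²·V_4 = 3069/1048576;  E_5 = 3/1024
V_6 = 3/16·E_5 + (1/4)²·V_5 = 12285/16777216;  E_6 = 3/4096
V_7 = 3/16·E_6 + (1/4)²·V_6 = 49149/268435456;  E_7 = 3/16384

49149/268435456


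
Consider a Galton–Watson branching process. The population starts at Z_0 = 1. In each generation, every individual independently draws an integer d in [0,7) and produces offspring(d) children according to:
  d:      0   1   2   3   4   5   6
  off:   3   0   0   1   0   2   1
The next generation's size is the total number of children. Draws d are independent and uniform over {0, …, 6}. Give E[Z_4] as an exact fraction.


Outcome values over d=0..6: [3, 0, 0, 1, 0, 2, 1]
Σy = 7, Σy² = 15, M = 7
μ = 7/7 = 1,  σ² = 15/7 − (1)² = 8/7
E[Z_0] = 1
E[Z_1] = 1·E[Z_0] = 1
E[Z_2] = 1·E[Z_1] = 1
E[Z_3] = 1·E[Z_2] = 1
E[Z_4] = 1·E[Z_3] = 1

1


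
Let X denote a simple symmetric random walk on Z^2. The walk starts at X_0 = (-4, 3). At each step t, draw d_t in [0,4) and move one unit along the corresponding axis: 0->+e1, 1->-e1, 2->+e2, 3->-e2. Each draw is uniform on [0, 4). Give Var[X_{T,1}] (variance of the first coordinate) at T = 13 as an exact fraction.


13/2

Outcome values over d=0..3: [1, -1, 0, 0]
Σy = 0, Σy² = 2, M = 4
μ = 0/4 = 0,  σ² = 2/4 − (0)² = 1/2
Independent increments: Var[X_13] = 13·σ² = 13·(1/2) = 13/2


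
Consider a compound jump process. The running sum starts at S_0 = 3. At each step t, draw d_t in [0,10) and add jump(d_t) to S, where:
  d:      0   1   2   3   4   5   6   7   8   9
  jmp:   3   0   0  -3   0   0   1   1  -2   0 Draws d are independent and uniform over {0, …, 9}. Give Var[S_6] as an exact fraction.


Outcome values over d=0..9: [3, 0, 0, -3, 0, 0, 1, 1, -2, 0]
Σy = 0, Σy² = 24, M = 10
μ = 0/10 = 0,  σ² = 24/10 − (0)² = 12/5
Independent increments: Var[S_6] = 6·σ² = 6·(12/5) = 72/5

72/5


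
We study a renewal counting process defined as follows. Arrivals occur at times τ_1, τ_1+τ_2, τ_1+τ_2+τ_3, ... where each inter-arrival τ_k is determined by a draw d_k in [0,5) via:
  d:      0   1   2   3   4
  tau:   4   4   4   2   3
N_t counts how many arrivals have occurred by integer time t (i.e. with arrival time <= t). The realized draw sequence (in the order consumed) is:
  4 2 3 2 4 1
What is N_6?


draw d_1=4: τ_1=3, arrival time A_1=3
draw d_2=2: τ_2=4, arrival time A_2=7
draw d_3=3: τ_3=2, arrival time A_3=9
draw d_4=2: τ_4=4, arrival time A_4=13
draw d_5=4: τ_5=3, arrival time A_5=16
draw d_6=1: τ_6=4, arrival time A_6=20
N_t over t=0..6: 0:0 1:0 2:0 3:1 4:1 5:1 6:1

1


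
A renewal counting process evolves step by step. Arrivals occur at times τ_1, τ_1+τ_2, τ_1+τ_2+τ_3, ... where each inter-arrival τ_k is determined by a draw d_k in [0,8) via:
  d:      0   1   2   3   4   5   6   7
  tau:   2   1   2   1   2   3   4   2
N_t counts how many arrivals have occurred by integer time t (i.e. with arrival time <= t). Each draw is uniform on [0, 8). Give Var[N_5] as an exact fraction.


Inter-arrival values over d=0..7: [2, 1, 2, 1, 2, 3, 4, 2]
Each d has probability 1/8, so the pmf of τ is: f(1) = 1/4, f(2) = 1/2, f(3) = 1/8, f(4) = 1/8
Let p_n(j) = P(N_n = j), with p_0 = [1]. Condition on τ_1: p_n(0) = P(τ > n), and for j >= 1, p_n(j) = Σ_{k<=n} f(k)·p_{n−k}(j−1)
p_1 = [3/4, 1/4]  (j = 0..1)
p_2 = [1/4, 11/16, 1/16]  (j = 0..2)
p_3 = [1/8, 9/16, 19/64, 1/64]  (j = 0..3)
p_4 = [0, 3/8, 33/64, 27/256, 1/256]  (j = 0..4)
p_5 = [0, 3/16, 63/128, 73/256, 35/1024, 1/1024]  (j = 0..5)
E[N_5] = Σ j·p_5(j) = 2221/1024;  E[N_5²] = Σ j²·p_5(j) = 5421/1024
Var[N_5] = 5421/1024 − (2221/1024)² = 618263/1048576

618263/1048576


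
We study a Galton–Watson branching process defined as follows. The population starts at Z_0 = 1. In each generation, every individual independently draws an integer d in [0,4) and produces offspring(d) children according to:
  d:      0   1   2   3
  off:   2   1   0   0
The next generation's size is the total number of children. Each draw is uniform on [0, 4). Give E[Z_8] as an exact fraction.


6561/65536

Outcome values over d=0..3: [2, 1, 0, 0]
Σy = 3, Σy² = 5, M = 4
μ = 3/4 = 3/4,  σ² = 5/4 − (3/4)² = 11/16
E[Z_0] = 1
E[Z_1] = 3/4·E[Z_0] = 3/4
E[Z_2] = 3/4·E[Z_1] = 9/16
E[Z_3] = 3/4·E[Z_2] = 27/64
E[Z_4] = 3/4·E[Z_3] = 81/256
E[Z_5] = 3/4·E[Z_4] = 243/1024
E[Z_6] = 3/4·E[Z_5] = 729/4096
E[Z_7] = 3/4·E[Z_6] = 2187/16384
E[Z_8] = 3/4·E[Z_7] = 6561/65536


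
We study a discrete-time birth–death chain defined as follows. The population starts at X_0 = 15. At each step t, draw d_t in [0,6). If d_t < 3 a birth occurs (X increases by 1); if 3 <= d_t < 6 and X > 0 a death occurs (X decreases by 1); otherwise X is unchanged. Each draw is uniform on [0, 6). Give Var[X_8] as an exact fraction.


8

X can drop by at most 1 per step and X_0 = 15 > T = 8, so X_t >= 15 − t >= 7 > 0 for every t <= 8: the floor at 0 (the 'and X > 0' condition) never binds. Hence X_8 = X_0 + Σ_{t<8} Y_t with i.i.d. increments Y_t = y(d_t) ∈ {+1, −1, 0}.
Outcome values over d=0..5: [1, 1, 1, -1, -1, -1]
Σy = 0, Σy² = 6, M = 6
μ = 0/6 = 0,  σ² = 6/6 − (0)² = 1
Independent increments: Var[X_8] = 8·σ² = 8·(1) = 8


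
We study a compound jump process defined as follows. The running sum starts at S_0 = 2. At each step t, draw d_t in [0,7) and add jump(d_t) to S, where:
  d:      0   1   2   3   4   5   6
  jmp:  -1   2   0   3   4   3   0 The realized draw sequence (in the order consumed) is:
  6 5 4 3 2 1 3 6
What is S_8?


17

t=0: S=2, d=6, jump=0, S_1=2
t=1: S=2, d=5, jump=3, S_2=5
t=2: S=5, d=4, jump=4, S_3=9
t=3: S=9, d=3, jump=3, S_4=12
t=4: S=12, d=2, jump=0, S_5=12
t=5: S=12, d=1, jump=2, S_6=14
t=6: S=14, d=3, jump=3, S_7=17
t=7: S=17, d=6, jump=0, S_8=17


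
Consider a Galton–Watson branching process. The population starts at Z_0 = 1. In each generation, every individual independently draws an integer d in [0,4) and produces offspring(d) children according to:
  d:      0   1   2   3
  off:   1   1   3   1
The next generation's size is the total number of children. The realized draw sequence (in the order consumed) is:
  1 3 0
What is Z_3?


gen 0: Z_0=1, draws=[1], offspring=[1], Z_1=1
gen 1: Z_1=1, draws=[3], offspring=[1], Z_2=1
gen 2: Z_2=1, draws=[0], offspring=[1], Z_3=1

1


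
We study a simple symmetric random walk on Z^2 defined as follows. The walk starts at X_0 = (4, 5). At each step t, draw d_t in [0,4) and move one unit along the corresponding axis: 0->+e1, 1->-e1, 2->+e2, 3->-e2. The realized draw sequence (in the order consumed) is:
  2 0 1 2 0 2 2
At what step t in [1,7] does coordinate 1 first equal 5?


t=0: X=(4, 5), d=2 → +e2, X_1=(4, 6)
t=1: X=(4, 6), d=0 → +e1, X_2=(5, 6)
t=2: X=(5, 6), d=1 → -e1, X_3=(4, 6)
t=3: X=(4, 6), d=2 → +e2, X_4=(4, 7)
t=4: X=(4, 7), d=0 → +e1, X_5=(5, 7)
t=5: X=(5, 7), d=2 → +e2, X_6=(5, 8)
t=6: X=(5, 8), d=2 → +e2, X_7=(5, 9)

2


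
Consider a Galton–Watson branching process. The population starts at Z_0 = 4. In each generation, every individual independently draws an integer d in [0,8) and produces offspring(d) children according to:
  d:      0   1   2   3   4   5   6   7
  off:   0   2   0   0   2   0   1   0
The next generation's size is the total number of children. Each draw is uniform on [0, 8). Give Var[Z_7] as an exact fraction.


Outcome values over d=0..7: [0, 2, 0, 0, 2, 0, 1, 0]
Σy = 5, Σy² = 9, M = 8
μ = 5/8 = 5/8,  σ² = 9/8 − (5/8)² = 47/64
V_0 = 0, E_0 = 4
V_1 = 47/64·E_0 + (5/8)²·V_0 = 47/16;  E_1 = 5/2
V_2 = 47/64·E_1 + (5/8)²·V_1 = 3055/1024;  E_2 = 25/16
V_3 = 47/64·E_2 + (5/8)²·V_2 = 151575/65536;  E_3 = 125/128
V_4 = 47/64·E_3 + (5/8)²·V_3 = 6797375/4194304;  E_4 = 625/1024
V_5 = 47/64·E_4 + (5/8)²·V_4 = 290254375/268435456;  E_5 = 3125/8192
V_6 = 47/64·E_5 + (5/8)²·V_5 = 12069159375/17179869184;  E_6 = 15625/65536
V_7 = 47/64·E_6 + (5/8)²·V_6 = 494240984375/1099511627776;  E_7 = 78125/524288

494240984375/1099511627776


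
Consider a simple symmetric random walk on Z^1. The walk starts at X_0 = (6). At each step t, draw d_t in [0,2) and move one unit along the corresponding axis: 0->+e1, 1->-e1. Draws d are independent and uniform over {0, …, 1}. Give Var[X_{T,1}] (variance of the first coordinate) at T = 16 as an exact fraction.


Outcome values over d=0..1: [1, -1]
Σy = 0, Σy² = 2, M = 2
μ = 0/2 = 0,  σ² = 2/2 − (0)² = 1
Independent increments: Var[X_16] = 16·σ² = 16·(1) = 16

16


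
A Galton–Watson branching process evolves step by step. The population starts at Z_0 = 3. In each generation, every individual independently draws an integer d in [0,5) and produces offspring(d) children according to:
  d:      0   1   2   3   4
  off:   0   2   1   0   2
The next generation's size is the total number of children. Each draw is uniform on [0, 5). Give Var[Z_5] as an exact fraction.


12

Outcome values over d=0..4: [0, 2, 1, 0, 2]
Σy = 5, Σy² = 9, M = 5
μ = 5/5 = 1,  σ² = 9/5 − (1)² = 4/5
V_0 = 0, E_0 = 3
V_1 = 4/5·E_0 + (1)²·V_0 = 12/5;  E_1 = 3
V_2 = 4/5·E_1 + (1)²·V_1 = 24/5;  E_2 = 3
V_3 = 4/5·E_2 + (1)²·V_2 = 36/5;  E_3 = 3
V_4 = 4/5·E_3 + (1)²·V_3 = 48/5;  E_4 = 3
V_5 = 4/5·E_4 + (1)²·V_4 = 12;  E_5 = 3


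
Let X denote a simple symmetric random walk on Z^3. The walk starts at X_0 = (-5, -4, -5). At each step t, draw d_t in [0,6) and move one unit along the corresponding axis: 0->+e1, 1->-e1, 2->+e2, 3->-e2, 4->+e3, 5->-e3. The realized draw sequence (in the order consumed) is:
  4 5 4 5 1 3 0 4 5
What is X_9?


t=0: X=(-5, -4, -5), d=4 → +e3, X_1=(-5, -4, -4)
t=1: X=(-5, -4, -4), d=5 → -e3, X_2=(-5, -4, -5)
t=2: X=(-5, -4, -5), d=4 → +e3, X_3=(-5, -4, -4)
t=3: X=(-5, -4, -4), d=5 → -e3, X_4=(-5, -4, -5)
t=4: X=(-5, -4, -5), d=1 → -e1, X_5=(-6, -4, -5)
t=5: X=(-6, -4, -5), d=3 → -e2, X_6=(-6, -5, -5)
t=6: X=(-6, -5, -5), d=0 → +e1, X_7=(-5, -5, -5)
t=7: X=(-5, -5, -5), d=4 → +e3, X_8=(-5, -5, -4)
t=8: X=(-5, -5, -4), d=5 → -e3, X_9=(-5, -5, -5)

(-5, -5, -5)


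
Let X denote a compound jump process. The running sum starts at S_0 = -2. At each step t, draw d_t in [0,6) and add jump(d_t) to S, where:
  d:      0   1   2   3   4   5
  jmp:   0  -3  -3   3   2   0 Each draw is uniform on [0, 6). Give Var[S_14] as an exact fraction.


1295/18

Outcome values over d=0..5: [0, -3, -3, 3, 2, 0]
Σy = -1, Σy² = 31, M = 6
μ = -1/6 = -1/6,  σ² = 31/6 − (-1/6)² = 185/36
Independent increments: Var[S_14] = 14·σ² = 14·(185/36) = 1295/18


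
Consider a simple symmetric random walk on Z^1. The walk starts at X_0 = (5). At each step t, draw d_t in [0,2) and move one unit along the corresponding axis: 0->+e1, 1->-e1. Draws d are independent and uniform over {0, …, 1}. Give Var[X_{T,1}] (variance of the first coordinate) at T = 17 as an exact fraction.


Outcome values over d=0..1: [1, -1]
Σy = 0, Σy² = 2, M = 2
μ = 0/2 = 0,  σ² = 2/2 − (0)² = 1
Independent increments: Var[X_17] = 17·σ² = 17·(1) = 17

17


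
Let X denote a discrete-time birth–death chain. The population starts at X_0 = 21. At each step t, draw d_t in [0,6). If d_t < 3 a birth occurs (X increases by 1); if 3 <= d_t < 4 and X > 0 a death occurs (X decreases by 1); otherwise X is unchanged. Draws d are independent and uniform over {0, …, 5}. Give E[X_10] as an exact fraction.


X can drop by at most 1 per step and X_0 = 21 > T = 10, so X_t >= 21 − t >= 11 > 0 for every t <= 10: the floor at 0 (the 'and X > 0' condition) never binds. Hence X_10 = X_0 + Σ_{t<10} Y_t with i.i.d. increments Y_t = y(d_t) ∈ {+1, −1, 0}.
Outcome values over d=0..5: [1, 1, 1, -1, 0, 0]
Σy = 2, Σy² = 4, M = 6
μ = 2/6 = 1/3,  σ² = 4/6 − (1/3)² = 5/9
E[X_10] = 21 + 10·(1/3) = 73/3

73/3


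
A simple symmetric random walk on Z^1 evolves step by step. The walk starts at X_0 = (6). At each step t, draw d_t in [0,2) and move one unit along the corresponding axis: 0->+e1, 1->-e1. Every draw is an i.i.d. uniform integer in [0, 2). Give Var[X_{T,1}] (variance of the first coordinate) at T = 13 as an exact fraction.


13

Outcome values over d=0..1: [1, -1]
Σy = 0, Σy² = 2, M = 2
μ = 0/2 = 0,  σ² = 2/2 − (0)² = 1
Independent increments: Var[X_13] = 13·σ² = 13·(1) = 13


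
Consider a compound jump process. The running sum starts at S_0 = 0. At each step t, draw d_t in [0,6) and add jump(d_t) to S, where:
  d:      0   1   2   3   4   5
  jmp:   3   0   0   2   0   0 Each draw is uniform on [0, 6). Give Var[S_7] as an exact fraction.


Outcome values over d=0..5: [3, 0, 0, 2, 0, 0]
Σy = 5, Σy² = 13, M = 6
μ = 5/6 = 5/6,  σ² = 13/6 − (5/6)² = 53/36
Independent increments: Var[S_7] = 7·σ² = 7·(53/36) = 371/36

371/36


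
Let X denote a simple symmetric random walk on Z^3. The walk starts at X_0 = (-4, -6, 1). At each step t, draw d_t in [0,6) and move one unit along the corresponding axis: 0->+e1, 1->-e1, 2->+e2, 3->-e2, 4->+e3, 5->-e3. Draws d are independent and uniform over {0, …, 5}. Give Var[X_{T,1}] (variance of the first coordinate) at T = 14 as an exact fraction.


14/3

Outcome values over d=0..5: [1, -1, 0, 0, 0, 0]
Σy = 0, Σy² = 2, M = 6
μ = 0/6 = 0,  σ² = 2/6 − (0)² = 1/3
Independent increments: Var[X_14] = 14·σ² = 14·(1/3) = 14/3


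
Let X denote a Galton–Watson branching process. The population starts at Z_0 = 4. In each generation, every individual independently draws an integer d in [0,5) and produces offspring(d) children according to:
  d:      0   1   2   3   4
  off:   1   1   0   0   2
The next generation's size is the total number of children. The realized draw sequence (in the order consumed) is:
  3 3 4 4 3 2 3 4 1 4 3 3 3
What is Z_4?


gen 0: Z_0=4, draws=[3, 3, 4, 4], offspring=[0, 0, 2, 2], Z_1=4
gen 1: Z_1=4, draws=[3, 2, 3, 4], offspring=[0, 0, 0, 2], Z_2=2
gen 2: Z_2=2, draws=[1, 4], offspring=[1, 2], Z_3=3
gen 3: Z_3=3, draws=[3, 3, 3], offspring=[0, 0, 0], Z_4=0

0


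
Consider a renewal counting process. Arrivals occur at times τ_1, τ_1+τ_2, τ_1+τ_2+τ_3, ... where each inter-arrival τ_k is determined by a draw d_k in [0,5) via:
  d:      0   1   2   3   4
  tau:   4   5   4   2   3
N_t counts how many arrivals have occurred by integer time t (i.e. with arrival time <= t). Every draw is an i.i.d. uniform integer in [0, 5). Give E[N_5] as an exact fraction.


Inter-arrival values over d=0..4: [4, 5, 4, 2, 3]
Each d has probability 1/5, so the pmf of τ is: f(2) = 1/5, f(3) = 1/5, f(4) = 2/5, f(5) = 1/5
Renewal equation for m(n) = E[N_n]: condition on τ_1 = k (if k <= n, one arrival plus a fresh copy on the remaining n−k steps): m(n) = F(n) + Σ_{k<=n} f(k)·m(n−k), where F(n) = P(τ <= n) and m(0) = 0
m(1) = F(1) = 0
m(2) = F(2) = 1/5
m(3) = F(3) = 2/5
m(4) = F(4) + f(2)·m(2) = 4/5 + 1/5·1/5 = 21/25
m(5) = F(5) + f(2)·m(3) + f(3)·m(2) = 1 + 1/5·2/5 + 1/5·1/5 = 28/25
E[N_5] = m(5) = 28/25

28/25


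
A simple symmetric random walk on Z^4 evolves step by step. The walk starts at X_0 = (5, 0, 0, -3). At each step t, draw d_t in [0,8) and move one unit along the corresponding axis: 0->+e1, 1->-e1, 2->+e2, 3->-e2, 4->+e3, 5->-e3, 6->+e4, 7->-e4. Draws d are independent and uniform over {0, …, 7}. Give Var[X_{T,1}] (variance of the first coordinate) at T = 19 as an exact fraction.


Outcome values over d=0..7: [1, -1, 0, 0, 0, 0, 0, 0]
Σy = 0, Σy² = 2, M = 8
μ = 0/8 = 0,  σ² = 2/8 − (0)² = 1/4
Independent increments: Var[X_19] = 19·σ² = 19·(1/4) = 19/4

19/4


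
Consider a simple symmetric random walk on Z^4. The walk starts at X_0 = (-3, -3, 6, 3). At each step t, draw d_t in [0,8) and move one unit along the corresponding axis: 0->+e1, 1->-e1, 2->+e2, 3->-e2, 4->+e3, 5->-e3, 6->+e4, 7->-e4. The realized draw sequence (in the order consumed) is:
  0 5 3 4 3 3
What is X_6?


(-2, -6, 6, 3)

t=0: X=(-3, -3, 6, 3), d=0 → +e1, X_1=(-2, -3, 6, 3)
t=1: X=(-2, -3, 6, 3), d=5 → -e3, X_2=(-2, -3, 5, 3)
t=2: X=(-2, -3, 5, 3), d=3 → -e2, X_3=(-2, -4, 5, 3)
t=3: X=(-2, -4, 5, 3), d=4 → +e3, X_4=(-2, -4, 6, 3)
t=4: X=(-2, -4, 6, 3), d=3 → -e2, X_5=(-2, -5, 6, 3)
t=5: X=(-2, -5, 6, 3), d=3 → -e2, X_6=(-2, -6, 6, 3)


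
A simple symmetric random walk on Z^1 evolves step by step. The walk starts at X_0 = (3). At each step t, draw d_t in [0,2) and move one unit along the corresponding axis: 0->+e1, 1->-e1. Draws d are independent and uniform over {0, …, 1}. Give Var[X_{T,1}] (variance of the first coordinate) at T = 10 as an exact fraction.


10

Outcome values over d=0..1: [1, -1]
Σy = 0, Σy² = 2, M = 2
μ = 0/2 = 0,  σ² = 2/2 − (0)² = 1
Independent increments: Var[X_10] = 10·σ² = 10·(1) = 10


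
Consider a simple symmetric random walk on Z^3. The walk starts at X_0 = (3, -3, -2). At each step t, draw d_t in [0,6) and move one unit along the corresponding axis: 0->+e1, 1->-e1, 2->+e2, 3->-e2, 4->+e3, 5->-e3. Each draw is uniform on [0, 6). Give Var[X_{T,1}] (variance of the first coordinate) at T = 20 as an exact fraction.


20/3

Outcome values over d=0..5: [1, -1, 0, 0, 0, 0]
Σy = 0, Σy² = 2, M = 6
μ = 0/6 = 0,  σ² = 2/6 − (0)² = 1/3
Independent increments: Var[X_20] = 20·σ² = 20·(1/3) = 20/3
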